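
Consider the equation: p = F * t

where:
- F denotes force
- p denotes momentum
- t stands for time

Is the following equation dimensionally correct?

Yes

F (force) has dimensions [L M T^-2].
p (momentum) has dimensions [L M T^-1].
t (time) has dimensions [T].

Left side: [L M T^-1]
Right side: [L M T^-1]

Both sides have the same dimensions, so the equation is dimensionally consistent.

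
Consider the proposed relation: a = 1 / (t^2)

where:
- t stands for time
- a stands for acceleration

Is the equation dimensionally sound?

No

t (time) has dimensions [T].
a (acceleration) has dimensions [L T^-2].

Left side: [L T^-2]
Right side: [T^-2]

The two sides have different dimensions, so the equation is NOT dimensionally consistent.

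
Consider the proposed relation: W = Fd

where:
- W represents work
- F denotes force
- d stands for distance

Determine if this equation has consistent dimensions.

Yes

W (work) has dimensions [L^2 M T^-2].
F (force) has dimensions [L M T^-2].
d (distance) has dimensions [L].

Left side: [L^2 M T^-2]
Right side: [L^2 M T^-2]

Both sides have the same dimensions, so the equation is dimensionally consistent.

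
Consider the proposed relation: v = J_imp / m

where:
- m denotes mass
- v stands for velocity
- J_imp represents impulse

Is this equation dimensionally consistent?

Yes

m (mass) has dimensions [M].
v (velocity) has dimensions [L T^-1].
J_imp (impulse) has dimensions [L M T^-1].

Left side: [L T^-1]
Right side: [L T^-1]

Both sides have the same dimensions, so the equation is dimensionally consistent.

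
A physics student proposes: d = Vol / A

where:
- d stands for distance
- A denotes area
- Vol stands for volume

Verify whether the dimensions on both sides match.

Yes

d (distance) has dimensions [L].
A (area) has dimensions [L^2].
Vol (volume) has dimensions [L^3].

Left side: [L]
Right side: [L]

Both sides have the same dimensions, so the equation is dimensionally consistent.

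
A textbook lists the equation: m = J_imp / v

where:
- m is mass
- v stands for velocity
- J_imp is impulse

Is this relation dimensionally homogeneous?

Yes

m (mass) has dimensions [M].
v (velocity) has dimensions [L T^-1].
J_imp (impulse) has dimensions [L M T^-1].

Left side: [M]
Right side: [M]

Both sides have the same dimensions, so the equation is dimensionally consistent.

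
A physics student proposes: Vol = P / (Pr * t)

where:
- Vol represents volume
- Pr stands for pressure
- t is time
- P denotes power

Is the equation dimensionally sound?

No

Vol (volume) has dimensions [L^3].
Pr (pressure) has dimensions [L^-1 M T^-2].
t (time) has dimensions [T].
P (power) has dimensions [L^2 M T^-3].

Left side: [L^3]
Right side: [L^3 T^-2]

The two sides have different dimensions, so the equation is NOT dimensionally consistent.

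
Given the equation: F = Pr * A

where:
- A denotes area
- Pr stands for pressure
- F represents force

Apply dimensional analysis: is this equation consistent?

Yes

A (area) has dimensions [L^2].
Pr (pressure) has dimensions [L^-1 M T^-2].
F (force) has dimensions [L M T^-2].

Left side: [L M T^-2]
Right side: [L M T^-2]

Both sides have the same dimensions, so the equation is dimensionally consistent.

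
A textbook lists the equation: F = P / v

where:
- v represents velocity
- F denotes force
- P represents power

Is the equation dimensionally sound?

Yes

v (velocity) has dimensions [L T^-1].
F (force) has dimensions [L M T^-2].
P (power) has dimensions [L^2 M T^-3].

Left side: [L M T^-2]
Right side: [L M T^-2]

Both sides have the same dimensions, so the equation is dimensionally consistent.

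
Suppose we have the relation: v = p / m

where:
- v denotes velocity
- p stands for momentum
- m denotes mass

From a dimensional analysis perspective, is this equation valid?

Yes

v (velocity) has dimensions [L T^-1].
p (momentum) has dimensions [L M T^-1].
m (mass) has dimensions [M].

Left side: [L T^-1]
Right side: [L T^-1]

Both sides have the same dimensions, so the equation is dimensionally consistent.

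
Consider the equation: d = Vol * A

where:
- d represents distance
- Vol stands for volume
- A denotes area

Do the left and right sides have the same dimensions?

No

d (distance) has dimensions [L].
Vol (volume) has dimensions [L^3].
A (area) has dimensions [L^2].

Left side: [L]
Right side: [L^5]

The two sides have different dimensions, so the equation is NOT dimensionally consistent.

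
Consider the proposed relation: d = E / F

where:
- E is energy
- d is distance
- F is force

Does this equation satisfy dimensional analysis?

Yes

E (energy) has dimensions [L^2 M T^-2].
d (distance) has dimensions [L].
F (force) has dimensions [L M T^-2].

Left side: [L]
Right side: [L]

Both sides have the same dimensions, so the equation is dimensionally consistent.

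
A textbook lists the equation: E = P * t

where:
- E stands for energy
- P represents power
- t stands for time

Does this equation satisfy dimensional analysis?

Yes

E (energy) has dimensions [L^2 M T^-2].
P (power) has dimensions [L^2 M T^-3].
t (time) has dimensions [T].

Left side: [L^2 M T^-2]
Right side: [L^2 M T^-2]

Both sides have the same dimensions, so the equation is dimensionally consistent.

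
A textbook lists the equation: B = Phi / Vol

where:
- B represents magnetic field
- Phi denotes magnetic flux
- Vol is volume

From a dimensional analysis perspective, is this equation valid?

No

B (magnetic field) has dimensions [I^-1 M T^-2].
Phi (magnetic flux) has dimensions [I^-1 L^2 M T^-2].
Vol (volume) has dimensions [L^3].

Left side: [I^-1 M T^-2]
Right side: [I^-1 L^-1 M T^-2]

The two sides have different dimensions, so the equation is NOT dimensionally consistent.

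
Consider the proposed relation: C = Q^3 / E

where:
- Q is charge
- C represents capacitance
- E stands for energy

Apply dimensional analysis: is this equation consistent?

No

Q (charge) has dimensions [I T].
C (capacitance) has dimensions [I^2 L^-2 M^-1 T^4].
E (energy) has dimensions [L^2 M T^-2].

Left side: [I^2 L^-2 M^-1 T^4]
Right side: [I^3 L^-2 M^-1 T^5]

The two sides have different dimensions, so the equation is NOT dimensionally consistent.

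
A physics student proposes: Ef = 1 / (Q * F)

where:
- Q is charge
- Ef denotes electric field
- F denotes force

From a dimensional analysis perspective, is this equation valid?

No

Q (charge) has dimensions [I T].
Ef (electric field) has dimensions [I^-1 L M T^-3].
F (force) has dimensions [L M T^-2].

Left side: [I^-1 L M T^-3]
Right side: [I^-1 L^-1 M^-1 T]

The two sides have different dimensions, so the equation is NOT dimensionally consistent.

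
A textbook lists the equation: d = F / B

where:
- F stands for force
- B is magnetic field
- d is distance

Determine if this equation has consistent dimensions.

No

F (force) has dimensions [L M T^-2].
B (magnetic field) has dimensions [I^-1 M T^-2].
d (distance) has dimensions [L].

Left side: [L]
Right side: [I L]

The two sides have different dimensions, so the equation is NOT dimensionally consistent.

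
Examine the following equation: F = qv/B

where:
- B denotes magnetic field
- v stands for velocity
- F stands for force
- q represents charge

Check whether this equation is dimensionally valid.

No

B (magnetic field) has dimensions [I^-1 M T^-2].
v (velocity) has dimensions [L T^-1].
F (force) has dimensions [L M T^-2].
q (charge) has dimensions [I T].

Left side: [L M T^-2]
Right side: [I^2 L M^-1 T^2]

The two sides have different dimensions, so the equation is NOT dimensionally consistent.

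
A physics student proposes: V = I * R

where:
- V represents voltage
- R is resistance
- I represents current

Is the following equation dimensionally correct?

Yes

V (voltage) has dimensions [I^-1 L^2 M T^-3].
R (resistance) has dimensions [I^-2 L^2 M T^-3].
I (current) has dimensions [I].

Left side: [I^-1 L^2 M T^-3]
Right side: [I^-1 L^2 M T^-3]

Both sides have the same dimensions, so the equation is dimensionally consistent.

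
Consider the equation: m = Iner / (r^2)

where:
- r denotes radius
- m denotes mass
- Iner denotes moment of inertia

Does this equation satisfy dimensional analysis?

Yes

r (radius) has dimensions [L].
m (mass) has dimensions [M].
Iner (moment of inertia) has dimensions [L^2 M].

Left side: [M]
Right side: [M]

Both sides have the same dimensions, so the equation is dimensionally consistent.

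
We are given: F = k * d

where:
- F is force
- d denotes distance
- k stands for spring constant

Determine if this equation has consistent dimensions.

Yes

F (force) has dimensions [L M T^-2].
d (distance) has dimensions [L].
k (spring constant) has dimensions [M T^-2].

Left side: [L M T^-2]
Right side: [L M T^-2]

Both sides have the same dimensions, so the equation is dimensionally consistent.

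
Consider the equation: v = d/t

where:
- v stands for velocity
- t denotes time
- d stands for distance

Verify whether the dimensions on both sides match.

Yes

v (velocity) has dimensions [L T^-1].
t (time) has dimensions [T].
d (distance) has dimensions [L].

Left side: [L T^-1]
Right side: [L T^-1]

Both sides have the same dimensions, so the equation is dimensionally consistent.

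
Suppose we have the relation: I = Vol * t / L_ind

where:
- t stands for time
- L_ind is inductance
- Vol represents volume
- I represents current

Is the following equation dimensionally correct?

No

t (time) has dimensions [T].
L_ind (inductance) has dimensions [I^-2 L^2 M T^-2].
Vol (volume) has dimensions [L^3].
I (current) has dimensions [I].

Left side: [I]
Right side: [I^2 L M^-1 T^3]

The two sides have different dimensions, so the equation is NOT dimensionally consistent.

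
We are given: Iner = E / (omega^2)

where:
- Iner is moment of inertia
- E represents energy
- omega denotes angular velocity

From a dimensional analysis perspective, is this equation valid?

Yes

Iner (moment of inertia) has dimensions [L^2 M].
E (energy) has dimensions [L^2 M T^-2].
omega (angular velocity) has dimensions [T^-1].

Left side: [L^2 M]
Right side: [L^2 M]

Both sides have the same dimensions, so the equation is dimensionally consistent.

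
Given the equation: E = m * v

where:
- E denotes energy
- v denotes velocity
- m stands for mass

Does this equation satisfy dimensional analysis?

No

E (energy) has dimensions [L^2 M T^-2].
v (velocity) has dimensions [L T^-1].
m (mass) has dimensions [M].

Left side: [L^2 M T^-2]
Right side: [L M T^-1]

The two sides have different dimensions, so the equation is NOT dimensionally consistent.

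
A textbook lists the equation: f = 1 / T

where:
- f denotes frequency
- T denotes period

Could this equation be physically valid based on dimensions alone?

Yes

f (frequency) has dimensions [T^-1].
T (period) has dimensions [T].

Left side: [T^-1]
Right side: [T^-1]

Both sides have the same dimensions, so the equation is dimensionally consistent.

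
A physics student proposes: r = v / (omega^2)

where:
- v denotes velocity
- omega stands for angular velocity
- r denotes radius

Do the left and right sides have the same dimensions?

No

v (velocity) has dimensions [L T^-1].
omega (angular velocity) has dimensions [T^-1].
r (radius) has dimensions [L].

Left side: [L]
Right side: [L T]

The two sides have different dimensions, so the equation is NOT dimensionally consistent.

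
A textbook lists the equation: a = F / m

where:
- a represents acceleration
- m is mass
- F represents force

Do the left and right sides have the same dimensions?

Yes

a (acceleration) has dimensions [L T^-2].
m (mass) has dimensions [M].
F (force) has dimensions [L M T^-2].

Left side: [L T^-2]
Right side: [L T^-2]

Both sides have the same dimensions, so the equation is dimensionally consistent.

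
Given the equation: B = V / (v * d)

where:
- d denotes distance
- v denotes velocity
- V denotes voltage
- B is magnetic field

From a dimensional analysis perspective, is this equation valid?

Yes

d (distance) has dimensions [L].
v (velocity) has dimensions [L T^-1].
V (voltage) has dimensions [I^-1 L^2 M T^-3].
B (magnetic field) has dimensions [I^-1 M T^-2].

Left side: [I^-1 M T^-2]
Right side: [I^-1 M T^-2]

Both sides have the same dimensions, so the equation is dimensionally consistent.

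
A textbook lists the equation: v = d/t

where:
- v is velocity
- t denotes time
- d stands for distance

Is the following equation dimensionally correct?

Yes

v (velocity) has dimensions [L T^-1].
t (time) has dimensions [T].
d (distance) has dimensions [L].

Left side: [L T^-1]
Right side: [L T^-1]

Both sides have the same dimensions, so the equation is dimensionally consistent.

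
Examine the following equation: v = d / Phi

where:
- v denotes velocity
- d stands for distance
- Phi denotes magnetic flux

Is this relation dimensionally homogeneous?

No

v (velocity) has dimensions [L T^-1].
d (distance) has dimensions [L].
Phi (magnetic flux) has dimensions [I^-1 L^2 M T^-2].

Left side: [L T^-1]
Right side: [I L^-1 M^-1 T^2]

The two sides have different dimensions, so the equation is NOT dimensionally consistent.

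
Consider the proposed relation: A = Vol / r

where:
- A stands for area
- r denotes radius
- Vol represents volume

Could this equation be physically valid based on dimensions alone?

Yes

A (area) has dimensions [L^2].
r (radius) has dimensions [L].
Vol (volume) has dimensions [L^3].

Left side: [L^2]
Right side: [L^2]

Both sides have the same dimensions, so the equation is dimensionally consistent.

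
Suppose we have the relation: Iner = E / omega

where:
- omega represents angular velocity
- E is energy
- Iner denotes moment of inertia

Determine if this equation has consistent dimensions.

No

omega (angular velocity) has dimensions [T^-1].
E (energy) has dimensions [L^2 M T^-2].
Iner (moment of inertia) has dimensions [L^2 M].

Left side: [L^2 M]
Right side: [L^2 M T^-1]

The two sides have different dimensions, so the equation is NOT dimensionally consistent.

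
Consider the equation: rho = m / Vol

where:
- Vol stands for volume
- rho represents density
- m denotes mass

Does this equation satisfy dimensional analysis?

Yes

Vol (volume) has dimensions [L^3].
rho (density) has dimensions [L^-3 M].
m (mass) has dimensions [M].

Left side: [L^-3 M]
Right side: [L^-3 M]

Both sides have the same dimensions, so the equation is dimensionally consistent.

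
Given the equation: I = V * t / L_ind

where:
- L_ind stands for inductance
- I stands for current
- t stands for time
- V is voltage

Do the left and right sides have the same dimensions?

Yes

L_ind (inductance) has dimensions [I^-2 L^2 M T^-2].
I (current) has dimensions [I].
t (time) has dimensions [T].
V (voltage) has dimensions [I^-1 L^2 M T^-3].

Left side: [I]
Right side: [I]

Both sides have the same dimensions, so the equation is dimensionally consistent.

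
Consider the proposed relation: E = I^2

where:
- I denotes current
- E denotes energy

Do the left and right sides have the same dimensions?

No

I (current) has dimensions [I].
E (energy) has dimensions [L^2 M T^-2].

Left side: [L^2 M T^-2]
Right side: [I^2]

The two sides have different dimensions, so the equation is NOT dimensionally consistent.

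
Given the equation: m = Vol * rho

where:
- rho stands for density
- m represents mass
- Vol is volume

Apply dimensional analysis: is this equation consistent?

Yes

rho (density) has dimensions [L^-3 M].
m (mass) has dimensions [M].
Vol (volume) has dimensions [L^3].

Left side: [M]
Right side: [M]

Both sides have the same dimensions, so the equation is dimensionally consistent.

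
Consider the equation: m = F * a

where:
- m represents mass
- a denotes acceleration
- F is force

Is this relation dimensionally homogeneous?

No

m (mass) has dimensions [M].
a (acceleration) has dimensions [L T^-2].
F (force) has dimensions [L M T^-2].

Left side: [M]
Right side: [L^2 M T^-4]

The two sides have different dimensions, so the equation is NOT dimensionally consistent.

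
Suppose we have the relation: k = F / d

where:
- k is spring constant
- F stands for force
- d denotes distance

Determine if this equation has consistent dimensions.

Yes

k (spring constant) has dimensions [M T^-2].
F (force) has dimensions [L M T^-2].
d (distance) has dimensions [L].

Left side: [M T^-2]
Right side: [M T^-2]

Both sides have the same dimensions, so the equation is dimensionally consistent.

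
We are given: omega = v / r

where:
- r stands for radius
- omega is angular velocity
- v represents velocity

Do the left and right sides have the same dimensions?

Yes

r (radius) has dimensions [L].
omega (angular velocity) has dimensions [T^-1].
v (velocity) has dimensions [L T^-1].

Left side: [T^-1]
Right side: [T^-1]

Both sides have the same dimensions, so the equation is dimensionally consistent.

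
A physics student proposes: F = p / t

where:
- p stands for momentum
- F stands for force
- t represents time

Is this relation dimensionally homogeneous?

Yes

p (momentum) has dimensions [L M T^-1].
F (force) has dimensions [L M T^-2].
t (time) has dimensions [T].

Left side: [L M T^-2]
Right side: [L M T^-2]

Both sides have the same dimensions, so the equation is dimensionally consistent.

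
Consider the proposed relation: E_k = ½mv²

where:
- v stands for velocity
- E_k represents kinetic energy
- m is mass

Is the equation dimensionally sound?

Yes

v (velocity) has dimensions [L T^-1].
E_k (kinetic energy) has dimensions [L^2 M T^-2].
m (mass) has dimensions [M].

Left side: [L^2 M T^-2]
Right side: [L^2 M T^-2]

Both sides have the same dimensions, so the equation is dimensionally consistent.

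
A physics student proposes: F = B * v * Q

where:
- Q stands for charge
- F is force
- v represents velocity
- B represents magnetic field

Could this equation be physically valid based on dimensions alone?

Yes

Q (charge) has dimensions [I T].
F (force) has dimensions [L M T^-2].
v (velocity) has dimensions [L T^-1].
B (magnetic field) has dimensions [I^-1 M T^-2].

Left side: [L M T^-2]
Right side: [L M T^-2]

Both sides have the same dimensions, so the equation is dimensionally consistent.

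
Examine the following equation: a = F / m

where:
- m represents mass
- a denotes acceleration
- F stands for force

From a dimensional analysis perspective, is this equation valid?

Yes

m (mass) has dimensions [M].
a (acceleration) has dimensions [L T^-2].
F (force) has dimensions [L M T^-2].

Left side: [L T^-2]
Right side: [L T^-2]

Both sides have the same dimensions, so the equation is dimensionally consistent.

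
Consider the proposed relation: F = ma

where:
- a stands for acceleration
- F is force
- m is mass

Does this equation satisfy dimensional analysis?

Yes

a (acceleration) has dimensions [L T^-2].
F (force) has dimensions [L M T^-2].
m (mass) has dimensions [M].

Left side: [L M T^-2]
Right side: [L M T^-2]

Both sides have the same dimensions, so the equation is dimensionally consistent.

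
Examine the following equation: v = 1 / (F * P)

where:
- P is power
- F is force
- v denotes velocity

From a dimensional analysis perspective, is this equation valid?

No

P (power) has dimensions [L^2 M T^-3].
F (force) has dimensions [L M T^-2].
v (velocity) has dimensions [L T^-1].

Left side: [L T^-1]
Right side: [L^-3 M^-2 T^5]

The two sides have different dimensions, so the equation is NOT dimensionally consistent.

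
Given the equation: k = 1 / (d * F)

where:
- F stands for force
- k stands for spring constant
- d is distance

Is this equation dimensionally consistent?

No

F (force) has dimensions [L M T^-2].
k (spring constant) has dimensions [M T^-2].
d (distance) has dimensions [L].

Left side: [M T^-2]
Right side: [L^-2 M^-1 T^2]

The two sides have different dimensions, so the equation is NOT dimensionally consistent.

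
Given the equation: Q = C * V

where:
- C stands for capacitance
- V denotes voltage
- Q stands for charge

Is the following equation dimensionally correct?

Yes

C (capacitance) has dimensions [I^2 L^-2 M^-1 T^4].
V (voltage) has dimensions [I^-1 L^2 M T^-3].
Q (charge) has dimensions [I T].

Left side: [I T]
Right side: [I T]

Both sides have the same dimensions, so the equation is dimensionally consistent.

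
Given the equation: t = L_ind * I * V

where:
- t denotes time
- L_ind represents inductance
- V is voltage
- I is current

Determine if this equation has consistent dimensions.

No

t (time) has dimensions [T].
L_ind (inductance) has dimensions [I^-2 L^2 M T^-2].
V (voltage) has dimensions [I^-1 L^2 M T^-3].
I (current) has dimensions [I].

Left side: [T]
Right side: [I^-2 L^4 M^2 T^-5]

The two sides have different dimensions, so the equation is NOT dimensionally consistent.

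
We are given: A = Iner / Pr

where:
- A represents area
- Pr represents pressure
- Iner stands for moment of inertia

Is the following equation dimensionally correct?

No

A (area) has dimensions [L^2].
Pr (pressure) has dimensions [L^-1 M T^-2].
Iner (moment of inertia) has dimensions [L^2 M].

Left side: [L^2]
Right side: [L^3 T^2]

The two sides have different dimensions, so the equation is NOT dimensionally consistent.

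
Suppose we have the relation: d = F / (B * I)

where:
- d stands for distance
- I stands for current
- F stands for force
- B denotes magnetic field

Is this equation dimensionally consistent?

Yes

d (distance) has dimensions [L].
I (current) has dimensions [I].
F (force) has dimensions [L M T^-2].
B (magnetic field) has dimensions [I^-1 M T^-2].

Left side: [L]
Right side: [L]

Both sides have the same dimensions, so the equation is dimensionally consistent.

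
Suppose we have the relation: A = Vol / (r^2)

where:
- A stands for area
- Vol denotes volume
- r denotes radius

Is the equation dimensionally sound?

No

A (area) has dimensions [L^2].
Vol (volume) has dimensions [L^3].
r (radius) has dimensions [L].

Left side: [L^2]
Right side: [L]

The two sides have different dimensions, so the equation is NOT dimensionally consistent.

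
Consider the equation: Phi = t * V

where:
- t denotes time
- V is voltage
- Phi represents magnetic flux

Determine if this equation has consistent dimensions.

Yes

t (time) has dimensions [T].
V (voltage) has dimensions [I^-1 L^2 M T^-3].
Phi (magnetic flux) has dimensions [I^-1 L^2 M T^-2].

Left side: [I^-1 L^2 M T^-2]
Right side: [I^-1 L^2 M T^-2]

Both sides have the same dimensions, so the equation is dimensionally consistent.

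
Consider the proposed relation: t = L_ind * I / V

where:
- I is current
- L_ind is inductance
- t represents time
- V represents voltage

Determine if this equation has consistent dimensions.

Yes

I (current) has dimensions [I].
L_ind (inductance) has dimensions [I^-2 L^2 M T^-2].
t (time) has dimensions [T].
V (voltage) has dimensions [I^-1 L^2 M T^-3].

Left side: [T]
Right side: [T]

Both sides have the same dimensions, so the equation is dimensionally consistent.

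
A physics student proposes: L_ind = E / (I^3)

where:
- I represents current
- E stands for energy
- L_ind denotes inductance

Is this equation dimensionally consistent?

No

I (current) has dimensions [I].
E (energy) has dimensions [L^2 M T^-2].
L_ind (inductance) has dimensions [I^-2 L^2 M T^-2].

Left side: [I^-2 L^2 M T^-2]
Right side: [I^-3 L^2 M T^-2]

The two sides have different dimensions, so the equation is NOT dimensionally consistent.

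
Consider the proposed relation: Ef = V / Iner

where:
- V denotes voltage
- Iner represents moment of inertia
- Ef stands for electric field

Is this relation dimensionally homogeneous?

No

V (voltage) has dimensions [I^-1 L^2 M T^-3].
Iner (moment of inertia) has dimensions [L^2 M].
Ef (electric field) has dimensions [I^-1 L M T^-3].

Left side: [I^-1 L M T^-3]
Right side: [I^-1 T^-3]

The two sides have different dimensions, so the equation is NOT dimensionally consistent.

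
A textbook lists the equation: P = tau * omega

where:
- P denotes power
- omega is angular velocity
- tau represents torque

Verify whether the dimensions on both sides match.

Yes

P (power) has dimensions [L^2 M T^-3].
omega (angular velocity) has dimensions [T^-1].
tau (torque) has dimensions [L^2 M T^-2].

Left side: [L^2 M T^-3]
Right side: [L^2 M T^-3]

Both sides have the same dimensions, so the equation is dimensionally consistent.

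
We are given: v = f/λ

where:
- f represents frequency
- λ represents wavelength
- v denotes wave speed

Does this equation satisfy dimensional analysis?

No

f (frequency) has dimensions [T^-1].
λ (wavelength) has dimensions [L].
v (wave speed) has dimensions [L T^-1].

Left side: [L T^-1]
Right side: [L^-1 T^-1]

The two sides have different dimensions, so the equation is NOT dimensionally consistent.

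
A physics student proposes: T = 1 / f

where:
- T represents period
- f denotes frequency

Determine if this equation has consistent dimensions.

Yes

T (period) has dimensions [T].
f (frequency) has dimensions [T^-1].

Left side: [T]
Right side: [T]

Both sides have the same dimensions, so the equation is dimensionally consistent.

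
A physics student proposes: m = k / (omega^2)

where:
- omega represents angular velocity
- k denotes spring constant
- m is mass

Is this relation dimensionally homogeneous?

Yes

omega (angular velocity) has dimensions [T^-1].
k (spring constant) has dimensions [M T^-2].
m (mass) has dimensions [M].

Left side: [M]
Right side: [M]

Both sides have the same dimensions, so the equation is dimensionally consistent.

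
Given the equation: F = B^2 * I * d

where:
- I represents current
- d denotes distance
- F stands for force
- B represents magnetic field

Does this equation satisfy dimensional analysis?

No

I (current) has dimensions [I].
d (distance) has dimensions [L].
F (force) has dimensions [L M T^-2].
B (magnetic field) has dimensions [I^-1 M T^-2].

Left side: [L M T^-2]
Right side: [I^-1 L M^2 T^-4]

The two sides have different dimensions, so the equation is NOT dimensionally consistent.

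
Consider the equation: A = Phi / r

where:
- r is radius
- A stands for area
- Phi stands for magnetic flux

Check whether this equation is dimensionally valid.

No

r (radius) has dimensions [L].
A (area) has dimensions [L^2].
Phi (magnetic flux) has dimensions [I^-1 L^2 M T^-2].

Left side: [L^2]
Right side: [I^-1 L M T^-2]

The two sides have different dimensions, so the equation is NOT dimensionally consistent.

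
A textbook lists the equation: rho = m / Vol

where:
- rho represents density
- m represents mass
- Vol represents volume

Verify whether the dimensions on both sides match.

Yes

rho (density) has dimensions [L^-3 M].
m (mass) has dimensions [M].
Vol (volume) has dimensions [L^3].

Left side: [L^-3 M]
Right side: [L^-3 M]

Both sides have the same dimensions, so the equation is dimensionally consistent.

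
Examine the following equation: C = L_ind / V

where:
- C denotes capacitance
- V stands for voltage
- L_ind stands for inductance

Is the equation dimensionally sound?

No

C (capacitance) has dimensions [I^2 L^-2 M^-1 T^4].
V (voltage) has dimensions [I^-1 L^2 M T^-3].
L_ind (inductance) has dimensions [I^-2 L^2 M T^-2].

Left side: [I^2 L^-2 M^-1 T^4]
Right side: [I^-1 T]

The two sides have different dimensions, so the equation is NOT dimensionally consistent.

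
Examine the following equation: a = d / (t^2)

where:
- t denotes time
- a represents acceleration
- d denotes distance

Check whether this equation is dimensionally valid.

Yes

t (time) has dimensions [T].
a (acceleration) has dimensions [L T^-2].
d (distance) has dimensions [L].

Left side: [L T^-2]
Right side: [L T^-2]

Both sides have the same dimensions, so the equation is dimensionally consistent.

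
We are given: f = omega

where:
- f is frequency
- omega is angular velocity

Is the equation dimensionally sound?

Yes

f (frequency) has dimensions [T^-1].
omega (angular velocity) has dimensions [T^-1].

Left side: [T^-1]
Right side: [T^-1]

Both sides have the same dimensions, so the equation is dimensionally consistent.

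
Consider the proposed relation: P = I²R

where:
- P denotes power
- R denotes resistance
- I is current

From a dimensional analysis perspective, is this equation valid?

Yes

P (power) has dimensions [L^2 M T^-3].
R (resistance) has dimensions [I^-2 L^2 M T^-3].
I (current) has dimensions [I].

Left side: [L^2 M T^-3]
Right side: [L^2 M T^-3]

Both sides have the same dimensions, so the equation is dimensionally consistent.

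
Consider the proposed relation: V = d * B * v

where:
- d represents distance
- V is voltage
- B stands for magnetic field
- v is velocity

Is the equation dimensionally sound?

Yes

d (distance) has dimensions [L].
V (voltage) has dimensions [I^-1 L^2 M T^-3].
B (magnetic field) has dimensions [I^-1 M T^-2].
v (velocity) has dimensions [L T^-1].

Left side: [I^-1 L^2 M T^-3]
Right side: [I^-1 L^2 M T^-3]

Both sides have the same dimensions, so the equation is dimensionally consistent.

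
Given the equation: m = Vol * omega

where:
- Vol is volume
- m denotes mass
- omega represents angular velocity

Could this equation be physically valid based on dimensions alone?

No

Vol (volume) has dimensions [L^3].
m (mass) has dimensions [M].
omega (angular velocity) has dimensions [T^-1].

Left side: [M]
Right side: [L^3 T^-1]

The two sides have different dimensions, so the equation is NOT dimensionally consistent.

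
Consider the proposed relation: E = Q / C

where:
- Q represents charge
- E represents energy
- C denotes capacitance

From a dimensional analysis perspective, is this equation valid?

No

Q (charge) has dimensions [I T].
E (energy) has dimensions [L^2 M T^-2].
C (capacitance) has dimensions [I^2 L^-2 M^-1 T^4].

Left side: [L^2 M T^-2]
Right side: [I^-1 L^2 M T^-3]

The two sides have different dimensions, so the equation is NOT dimensionally consistent.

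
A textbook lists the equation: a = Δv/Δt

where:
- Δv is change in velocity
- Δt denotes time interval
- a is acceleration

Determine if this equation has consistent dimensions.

Yes

Δv (change in velocity) has dimensions [L T^-1].
Δt (time interval) has dimensions [T].
a (acceleration) has dimensions [L T^-2].

Left side: [L T^-2]
Right side: [L T^-2]

Both sides have the same dimensions, so the equation is dimensionally consistent.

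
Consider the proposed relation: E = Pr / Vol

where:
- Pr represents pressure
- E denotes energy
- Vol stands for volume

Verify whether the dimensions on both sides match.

No

Pr (pressure) has dimensions [L^-1 M T^-2].
E (energy) has dimensions [L^2 M T^-2].
Vol (volume) has dimensions [L^3].

Left side: [L^2 M T^-2]
Right side: [L^-4 M T^-2]

The two sides have different dimensions, so the equation is NOT dimensionally consistent.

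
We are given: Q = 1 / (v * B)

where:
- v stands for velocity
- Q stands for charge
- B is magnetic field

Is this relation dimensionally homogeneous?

No

v (velocity) has dimensions [L T^-1].
Q (charge) has dimensions [I T].
B (magnetic field) has dimensions [I^-1 M T^-2].

Left side: [I T]
Right side: [I L^-1 M^-1 T^3]

The two sides have different dimensions, so the equation is NOT dimensionally consistent.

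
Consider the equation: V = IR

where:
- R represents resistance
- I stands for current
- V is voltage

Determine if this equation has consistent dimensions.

Yes

R (resistance) has dimensions [I^-2 L^2 M T^-3].
I (current) has dimensions [I].
V (voltage) has dimensions [I^-1 L^2 M T^-3].

Left side: [I^-1 L^2 M T^-3]
Right side: [I^-1 L^2 M T^-3]

Both sides have the same dimensions, so the equation is dimensionally consistent.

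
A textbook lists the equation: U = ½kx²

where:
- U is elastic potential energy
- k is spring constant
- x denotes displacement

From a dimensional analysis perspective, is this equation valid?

Yes

U (elastic potential energy) has dimensions [L^2 M T^-2].
k (spring constant) has dimensions [M T^-2].
x (displacement) has dimensions [L].

Left side: [L^2 M T^-2]
Right side: [L^2 M T^-2]

Both sides have the same dimensions, so the equation is dimensionally consistent.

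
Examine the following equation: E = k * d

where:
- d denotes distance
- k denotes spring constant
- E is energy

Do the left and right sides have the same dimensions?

No

d (distance) has dimensions [L].
k (spring constant) has dimensions [M T^-2].
E (energy) has dimensions [L^2 M T^-2].

Left side: [L^2 M T^-2]
Right side: [L M T^-2]

The two sides have different dimensions, so the equation is NOT dimensionally consistent.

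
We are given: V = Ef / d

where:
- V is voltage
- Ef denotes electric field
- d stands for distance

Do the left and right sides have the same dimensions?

No

V (voltage) has dimensions [I^-1 L^2 M T^-3].
Ef (electric field) has dimensions [I^-1 L M T^-3].
d (distance) has dimensions [L].

Left side: [I^-1 L^2 M T^-3]
Right side: [I^-1 M T^-3]

The two sides have different dimensions, so the equation is NOT dimensionally consistent.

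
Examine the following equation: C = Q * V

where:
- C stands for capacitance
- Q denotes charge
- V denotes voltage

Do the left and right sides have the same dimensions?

No

C (capacitance) has dimensions [I^2 L^-2 M^-1 T^4].
Q (charge) has dimensions [I T].
V (voltage) has dimensions [I^-1 L^2 M T^-3].

Left side: [I^2 L^-2 M^-1 T^4]
Right side: [L^2 M T^-2]

The two sides have different dimensions, so the equation is NOT dimensionally consistent.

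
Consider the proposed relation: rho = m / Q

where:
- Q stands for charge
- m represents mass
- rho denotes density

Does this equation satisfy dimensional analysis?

No

Q (charge) has dimensions [I T].
m (mass) has dimensions [M].
rho (density) has dimensions [L^-3 M].

Left side: [L^-3 M]
Right side: [I^-1 M T^-1]

The two sides have different dimensions, so the equation is NOT dimensionally consistent.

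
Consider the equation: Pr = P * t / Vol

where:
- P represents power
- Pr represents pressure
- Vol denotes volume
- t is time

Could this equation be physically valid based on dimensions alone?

Yes

P (power) has dimensions [L^2 M T^-3].
Pr (pressure) has dimensions [L^-1 M T^-2].
Vol (volume) has dimensions [L^3].
t (time) has dimensions [T].

Left side: [L^-1 M T^-2]
Right side: [L^-1 M T^-2]

Both sides have the same dimensions, so the equation is dimensionally consistent.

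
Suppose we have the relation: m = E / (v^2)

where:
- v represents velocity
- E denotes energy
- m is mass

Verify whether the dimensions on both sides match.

Yes

v (velocity) has dimensions [L T^-1].
E (energy) has dimensions [L^2 M T^-2].
m (mass) has dimensions [M].

Left side: [M]
Right side: [M]

Both sides have the same dimensions, so the equation is dimensionally consistent.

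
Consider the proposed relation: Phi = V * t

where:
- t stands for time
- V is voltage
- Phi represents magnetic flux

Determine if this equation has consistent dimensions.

Yes

t (time) has dimensions [T].
V (voltage) has dimensions [I^-1 L^2 M T^-3].
Phi (magnetic flux) has dimensions [I^-1 L^2 M T^-2].

Left side: [I^-1 L^2 M T^-2]
Right side: [I^-1 L^2 M T^-2]

Both sides have the same dimensions, so the equation is dimensionally consistent.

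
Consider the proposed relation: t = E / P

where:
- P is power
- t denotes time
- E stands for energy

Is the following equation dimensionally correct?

Yes

P (power) has dimensions [L^2 M T^-3].
t (time) has dimensions [T].
E (energy) has dimensions [L^2 M T^-2].

Left side: [T]
Right side: [T]

Both sides have the same dimensions, so the equation is dimensionally consistent.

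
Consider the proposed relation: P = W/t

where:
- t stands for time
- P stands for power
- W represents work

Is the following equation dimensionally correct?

Yes

t (time) has dimensions [T].
P (power) has dimensions [L^2 M T^-3].
W (work) has dimensions [L^2 M T^-2].

Left side: [L^2 M T^-3]
Right side: [L^2 M T^-3]

Both sides have the same dimensions, so the equation is dimensionally consistent.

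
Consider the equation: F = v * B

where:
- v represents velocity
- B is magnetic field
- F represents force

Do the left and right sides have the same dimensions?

No

v (velocity) has dimensions [L T^-1].
B (magnetic field) has dimensions [I^-1 M T^-2].
F (force) has dimensions [L M T^-2].

Left side: [L M T^-2]
Right side: [I^-1 L M T^-3]

The two sides have different dimensions, so the equation is NOT dimensionally consistent.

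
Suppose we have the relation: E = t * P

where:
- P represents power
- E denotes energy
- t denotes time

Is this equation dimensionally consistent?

Yes

P (power) has dimensions [L^2 M T^-3].
E (energy) has dimensions [L^2 M T^-2].
t (time) has dimensions [T].

Left side: [L^2 M T^-2]
Right side: [L^2 M T^-2]

Both sides have the same dimensions, so the equation is dimensionally consistent.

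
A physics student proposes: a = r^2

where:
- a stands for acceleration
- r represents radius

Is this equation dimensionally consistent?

No

a (acceleration) has dimensions [L T^-2].
r (radius) has dimensions [L].

Left side: [L T^-2]
Right side: [L^2]

The two sides have different dimensions, so the equation is NOT dimensionally consistent.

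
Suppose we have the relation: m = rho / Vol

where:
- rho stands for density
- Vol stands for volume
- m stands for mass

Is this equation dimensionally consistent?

No

rho (density) has dimensions [L^-3 M].
Vol (volume) has dimensions [L^3].
m (mass) has dimensions [M].

Left side: [M]
Right side: [L^-6 M]

The two sides have different dimensions, so the equation is NOT dimensionally consistent.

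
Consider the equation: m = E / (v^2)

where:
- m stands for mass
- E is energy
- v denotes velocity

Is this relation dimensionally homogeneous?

Yes

m (mass) has dimensions [M].
E (energy) has dimensions [L^2 M T^-2].
v (velocity) has dimensions [L T^-1].

Left side: [M]
Right side: [M]

Both sides have the same dimensions, so the equation is dimensionally consistent.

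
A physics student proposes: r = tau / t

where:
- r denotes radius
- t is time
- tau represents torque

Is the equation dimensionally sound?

No

r (radius) has dimensions [L].
t (time) has dimensions [T].
tau (torque) has dimensions [L^2 M T^-2].

Left side: [L]
Right side: [L^2 M T^-3]

The two sides have different dimensions, so the equation is NOT dimensionally consistent.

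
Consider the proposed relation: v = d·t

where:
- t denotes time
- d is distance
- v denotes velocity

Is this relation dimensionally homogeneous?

No

t (time) has dimensions [T].
d (distance) has dimensions [L].
v (velocity) has dimensions [L T^-1].

Left side: [L T^-1]
Right side: [L T]

The two sides have different dimensions, so the equation is NOT dimensionally consistent.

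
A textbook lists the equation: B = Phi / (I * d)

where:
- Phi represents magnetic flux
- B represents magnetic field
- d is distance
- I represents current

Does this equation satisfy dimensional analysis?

No

Phi (magnetic flux) has dimensions [I^-1 L^2 M T^-2].
B (magnetic field) has dimensions [I^-1 M T^-2].
d (distance) has dimensions [L].
I (current) has dimensions [I].

Left side: [I^-1 M T^-2]
Right side: [I^-2 L M T^-2]

The two sides have different dimensions, so the equation is NOT dimensionally consistent.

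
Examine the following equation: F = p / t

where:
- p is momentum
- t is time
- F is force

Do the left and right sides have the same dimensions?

Yes

p (momentum) has dimensions [L M T^-1].
t (time) has dimensions [T].
F (force) has dimensions [L M T^-2].

Left side: [L M T^-2]
Right side: [L M T^-2]

Both sides have the same dimensions, so the equation is dimensionally consistent.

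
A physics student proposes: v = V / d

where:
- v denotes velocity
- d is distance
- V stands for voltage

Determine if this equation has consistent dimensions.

No

v (velocity) has dimensions [L T^-1].
d (distance) has dimensions [L].
V (voltage) has dimensions [I^-1 L^2 M T^-3].

Left side: [L T^-1]
Right side: [I^-1 L M T^-3]

The two sides have different dimensions, so the equation is NOT dimensionally consistent.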